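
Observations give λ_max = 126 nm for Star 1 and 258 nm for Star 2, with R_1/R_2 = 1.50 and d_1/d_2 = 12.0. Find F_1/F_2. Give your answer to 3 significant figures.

0.275

Wien's law: T_1/T_2 = λ_2/λ_1 = 258/126 = 2.048.
L_1/L_2 = (R_1/R_2)²(T_1/T_2)⁴ = (1.50)²(2.048)⁴ = 39.55.
F_1/F_2 = (L_1/L_2)/(d_1/d_2)² = 39.55/(12.0)² = 0.2747.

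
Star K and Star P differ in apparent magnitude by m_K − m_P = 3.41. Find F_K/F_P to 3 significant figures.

F_K/F_P = 10^(−(m_K − m_P)/2.5) = 10^(-3.41/2.5) = 10^-1.364 = 0.04325.

0.0433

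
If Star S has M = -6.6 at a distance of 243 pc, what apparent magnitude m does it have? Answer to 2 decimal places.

m = M + 5 log₁₀(d/10 pc) = -6.6 + 5 log₁₀(243/10)
  = -6.6 + 5 × 1.386 = -6.6 + 6.93 = 0.33.

0.33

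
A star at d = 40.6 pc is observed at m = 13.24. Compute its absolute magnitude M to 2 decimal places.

M = m − 5 log₁₀(d/10 pc) = 13.24 − 5 log₁₀(40.6/10)
  = 13.24 − 5 × 0.609 = 13.24 − 3.04 = 10.20.

10.20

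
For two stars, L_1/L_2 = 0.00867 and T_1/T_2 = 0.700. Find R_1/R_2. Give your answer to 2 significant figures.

L ∝ R²T⁴ gives R ∝ √L / T², so
R_1/R_2 = √(0.00867) / (0.700)² = 0.09311 / 0.4900 = 0.1900.

0.19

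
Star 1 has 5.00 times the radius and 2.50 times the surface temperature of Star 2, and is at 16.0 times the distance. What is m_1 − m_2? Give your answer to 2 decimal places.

-1.45

L_1/L_2 = (5.00)²(2.50)⁴ = 976.6.
F_1/F_2 = (L_1/L_2)/(d_1/d_2)² = 976.6/256.0 = 3.815.
m_1 − m_2 = −2.5 log₁₀(3.815) = -1.45.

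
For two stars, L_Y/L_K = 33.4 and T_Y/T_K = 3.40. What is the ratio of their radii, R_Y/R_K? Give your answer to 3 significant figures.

0.500

L ∝ R²T⁴ gives R ∝ √L / T², so
R_Y/R_K = √(33.4) / (3.40)² = 5.779 / 11.56 = 0.4999.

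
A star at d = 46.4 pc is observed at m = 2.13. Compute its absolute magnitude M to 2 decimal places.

-1.20

M = m − 5 log₁₀(d/10 pc) = 2.13 − 5 log₁₀(46.4/10)
  = 2.13 − 5 × 0.667 = 2.13 − 3.33 = -1.20.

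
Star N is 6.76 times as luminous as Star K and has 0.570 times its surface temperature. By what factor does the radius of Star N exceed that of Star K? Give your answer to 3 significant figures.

L ∝ R²T⁴ gives R ∝ √L / T², so
R_N/R_K = √(6.76) / (0.570)² = 2.600 / 0.3249 = 8.002.

8.00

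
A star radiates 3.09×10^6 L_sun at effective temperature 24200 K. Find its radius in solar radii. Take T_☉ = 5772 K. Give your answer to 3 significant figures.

100 solar radii

R/R_☉ = √(L/L_☉) / (T/T_☉)² = √(3.09×10^6) / (4.193)²
       = 1758 / 17.58 = 100.0.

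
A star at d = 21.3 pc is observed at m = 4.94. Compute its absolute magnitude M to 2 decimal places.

M = m − 5 log₁₀(d/10 pc) = 4.94 − 5 log₁₀(21.3/10)
  = 4.94 − 5 × 0.328 = 4.94 − 1.64 = 3.30.

3.30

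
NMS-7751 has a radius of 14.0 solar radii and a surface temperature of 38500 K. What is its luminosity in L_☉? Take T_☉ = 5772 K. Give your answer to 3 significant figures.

3.88×10^5 L_☉

L/L_☉ = (R/R_☉)² (T/T_☉)⁴ = (14.0)² × (38500/5772)⁴
       = 196.0 × (6.670)⁴ = 196.0 × 1979 = 3.880×10^5.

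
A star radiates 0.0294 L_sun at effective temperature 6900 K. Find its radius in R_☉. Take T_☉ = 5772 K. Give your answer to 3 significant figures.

R/R_☉ = √(L/L_☉) / (T/T_☉)² = √(0.0294) / (1.195)²
       = 0.1715 / 1.429 = 0.1200.

0.120 R_☉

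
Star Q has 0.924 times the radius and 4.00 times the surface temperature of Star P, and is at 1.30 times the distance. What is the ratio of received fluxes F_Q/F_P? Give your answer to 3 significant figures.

L_Q/L_P = (R_Q/R_P)²(T_Q/T_P)⁴ = (0.924)² × (4.00)⁴ = 218.6.
F_Q/F_P = (L_Q/L_P)/(d_Q/d_P)² = 218.6 / (1.30)² = 129.3.

129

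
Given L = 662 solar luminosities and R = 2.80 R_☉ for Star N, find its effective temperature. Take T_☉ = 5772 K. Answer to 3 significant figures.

1.75×10^4 K

T/T_☉ = (L/L_☉)^(1/4) / (R/R_☉)^(1/2)
T = 5772 × (662)^(1/4) / √(2.80) = 5772 × 5.072 / 1.673 = 1.750×10^4 K.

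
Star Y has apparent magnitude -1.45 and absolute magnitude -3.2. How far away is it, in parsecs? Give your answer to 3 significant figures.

m − M = 5 log₁₀(d/10 pc)
-1.45 − (-3.2) = 1.75 = 5 log₁₀(d/10)
d = 10 × 10^(1.75/5) = 10 × 10^0.350 = 22.39 pc.

22.4 pc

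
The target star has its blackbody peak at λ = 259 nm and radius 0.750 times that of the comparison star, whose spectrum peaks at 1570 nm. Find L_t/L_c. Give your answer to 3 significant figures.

Wien's law gives T ∝ 1/λ_max, so T_t/T_c = λ_c/λ_t = 1570/259 = 6.062.
Then L ∝ R²T⁴ gives L_t/L_c = (0.750)² × (6.062)⁴ = 0.5625 × 1350 = 759.5.

759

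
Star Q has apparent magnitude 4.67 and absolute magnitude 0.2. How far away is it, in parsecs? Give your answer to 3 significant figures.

m − M = 5 log₁₀(d/10 pc)
4.67 − (0.2) = 4.47 = 5 log₁₀(d/10)
d = 10 × 10^(4.47/5) = 10 × 10^0.894 = 78.34 pc.

78.3 pc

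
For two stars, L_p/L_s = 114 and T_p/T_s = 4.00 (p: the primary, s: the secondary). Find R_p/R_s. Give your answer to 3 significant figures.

L ∝ R²T⁴ gives R ∝ √L / T², so
R_p/R_s = √(114) / (4.00)² = 10.68 / 16.00 = 0.6673.

0.667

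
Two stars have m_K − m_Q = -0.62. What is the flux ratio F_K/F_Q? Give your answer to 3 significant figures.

F_K/F_Q = 10^(−(m_K − m_Q)/2.5) = 10^(0.62/2.5) = 10^0.248 = 1.770.

1.77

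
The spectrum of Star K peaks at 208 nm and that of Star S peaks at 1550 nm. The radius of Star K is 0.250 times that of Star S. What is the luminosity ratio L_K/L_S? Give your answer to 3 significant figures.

193

Wien's law gives T ∝ 1/λ_max, so T_K/T_S = λ_S/λ_K = 1550/208 = 7.452.
Then L ∝ R²T⁴ gives L_K/L_S = (0.250)² × (7.452)⁴ = 0.06250 × 3084 = 192.7.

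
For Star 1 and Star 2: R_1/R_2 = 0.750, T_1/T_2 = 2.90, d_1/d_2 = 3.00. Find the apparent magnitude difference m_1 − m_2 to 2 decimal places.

-1.61

L_1/L_2 = (0.750)²(2.90)⁴ = 39.78.
F_1/F_2 = (L_1/L_2)/(d_1/d_2)² = 39.78/9.000 = 4.421.
m_1 − m_2 = −2.5 log₁₀(4.421) = -1.61.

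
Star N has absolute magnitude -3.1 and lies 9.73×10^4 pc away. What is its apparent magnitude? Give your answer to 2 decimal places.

m = M + 5 log₁₀(d/10 pc) = -3.1 + 5 log₁₀(9.73×10^4/10)
  = -3.1 + 5 × 3.988 = -3.1 + 19.94 = 16.84.

16.84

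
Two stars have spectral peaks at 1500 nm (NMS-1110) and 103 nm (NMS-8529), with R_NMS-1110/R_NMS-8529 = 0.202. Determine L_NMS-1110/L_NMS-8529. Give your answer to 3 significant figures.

Wien's law gives T ∝ 1/λ_max, so T_NMS-1110/T_NMS-8529 = λ_NMS-8529/λ_NMS-1110 = 103/1500 = 0.06867.
Then L ∝ R²T⁴ gives L_NMS-1110/L_NMS-8529 = (0.202)² × (0.06867)⁴ = 0.04080 × 2.223×10^-5 = 9.072×10^-7.

9.07×10^-7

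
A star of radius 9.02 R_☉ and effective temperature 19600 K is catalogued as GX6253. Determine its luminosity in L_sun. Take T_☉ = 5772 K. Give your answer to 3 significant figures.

L/L_☉ = (R/R_☉)² (T/T_☉)⁴ = (9.02)² × (19600/5772)⁴
       = 81.36 × (3.396)⁴ = 81.36 × 133.0 = 1.082×10^4.

1.08×10^4 L_sun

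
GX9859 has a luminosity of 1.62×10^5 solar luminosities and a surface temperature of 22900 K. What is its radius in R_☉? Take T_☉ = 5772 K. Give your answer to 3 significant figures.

R/R_☉ = √(L/L_☉) / (T/T_☉)² = √(1.62×10^5) / (3.967)²
       = 402.5 / 15.74 = 25.57.

25.6 R_☉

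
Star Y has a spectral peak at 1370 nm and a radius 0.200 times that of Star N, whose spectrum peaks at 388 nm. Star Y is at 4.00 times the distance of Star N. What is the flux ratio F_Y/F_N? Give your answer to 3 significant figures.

Wien's law: T_Y/T_N = λ_N/λ_Y = 388/1370 = 0.2832.
L_Y/L_N = (R_Y/R_N)²(T_Y/T_N)⁴ = (0.200)²(0.2832)⁴ = 2.573×10^-4.
F_Y/F_N = (L_Y/L_N)/(d_Y/d_N)² = 2.573×10^-4/(4.00)² = 1.608×10^-5.

1.61×10^-5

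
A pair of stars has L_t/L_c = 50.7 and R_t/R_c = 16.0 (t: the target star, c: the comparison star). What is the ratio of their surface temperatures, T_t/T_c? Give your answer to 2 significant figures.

L ∝ R²T⁴ gives T ∝ (L/R²)^(1/4), so
T_t/T_c = (50.7 / 16.0²)^(1/4) = (0.1980)^(1/4) = 0.6671.

0.67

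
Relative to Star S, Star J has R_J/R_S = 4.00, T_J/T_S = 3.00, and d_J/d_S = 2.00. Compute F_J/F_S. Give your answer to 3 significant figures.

324

L_J/L_S = (R_J/R_S)²(T_J/T_S)⁴ = (4.00)² × (3.00)⁴ = 1296.
F_J/F_S = (L_J/L_S)/(d_J/d_S)² = 1296 / (2.00)² = 324.0.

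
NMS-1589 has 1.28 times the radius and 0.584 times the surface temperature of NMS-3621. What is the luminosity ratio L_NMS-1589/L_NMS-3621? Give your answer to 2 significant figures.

0.19

From the Stefan–Boltzmann law, L ∝ R²T⁴, so
L_NMS-1589/L_NMS-3621 = (R_NMS-1589/R_NMS-3621)² (T_NMS-1589/T_NMS-3621)⁴ = (1.28)² × (0.584)⁴ = 1.638 × 0.1163 = 0.1906.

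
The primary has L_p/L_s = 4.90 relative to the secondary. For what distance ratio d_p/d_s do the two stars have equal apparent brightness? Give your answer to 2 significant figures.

Equal flux requires L_p/d_p² = L_s/d_s², so d_p/d_s = √(L_p/L_s)
= √(4.90) = 2.214.

2.2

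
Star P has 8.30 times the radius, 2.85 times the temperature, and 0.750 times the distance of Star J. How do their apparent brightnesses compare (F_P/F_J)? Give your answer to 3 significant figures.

8.08×10^3

L_P/L_J = (R_P/R_J)²(T_P/T_J)⁴ = (8.30)² × (2.85)⁴ = 4545.
F_P/F_J = (L_P/L_J)/(d_P/d_J)² = 4545 / (0.750)² = 8080.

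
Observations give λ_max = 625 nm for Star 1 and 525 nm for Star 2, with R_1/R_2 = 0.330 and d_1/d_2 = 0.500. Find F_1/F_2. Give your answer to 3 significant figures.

0.217

Wien's law: T_1/T_2 = λ_2/λ_1 = 525/625 = 0.8400.
L_1/L_2 = (R_1/R_2)²(T_1/T_2)⁴ = (0.330)²(0.8400)⁴ = 0.05422.
F_1/F_2 = (L_1/L_2)/(d_1/d_2)² = 0.05422/(0.500)² = 0.2169.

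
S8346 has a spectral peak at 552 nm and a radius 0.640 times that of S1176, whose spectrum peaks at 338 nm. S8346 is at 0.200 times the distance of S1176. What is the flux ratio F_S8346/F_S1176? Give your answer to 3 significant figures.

1.44

Wien's law: T_S8346/T_S1176 = λ_S1176/λ_S8346 = 338/552 = 0.6123.
L_S8346/L_S1176 = (R_S8346/R_S1176)²(T_S8346/T_S1176)⁴ = (0.640)²(0.6123)⁴ = 0.05758.
F_S8346/F_S1176 = (L_S8346/L_S1176)/(d_S8346/d_S1176)² = 0.05758/(0.200)² = 1.439.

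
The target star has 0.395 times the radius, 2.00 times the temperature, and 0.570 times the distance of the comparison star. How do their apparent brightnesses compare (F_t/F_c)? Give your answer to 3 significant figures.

7.68

L_t/L_c = (R_t/R_c)²(T_t/T_c)⁴ = (0.395)² × (2.00)⁴ = 2.496.
F_t/F_c = (L_t/L_c)/(d_t/d_c)² = 2.496 / (0.570)² = 7.684.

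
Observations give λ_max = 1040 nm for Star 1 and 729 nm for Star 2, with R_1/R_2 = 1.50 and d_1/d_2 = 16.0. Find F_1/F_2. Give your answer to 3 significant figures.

Wien's law: T_1/T_2 = λ_2/λ_1 = 729/1040 = 0.7010.
L_1/L_2 = (R_1/R_2)²(T_1/T_2)⁴ = (1.50)²(0.7010)⁴ = 0.5432.
F_1/F_2 = (L_1/L_2)/(d_1/d_2)² = 0.5432/(16.0)² = 0.002122.

0.00212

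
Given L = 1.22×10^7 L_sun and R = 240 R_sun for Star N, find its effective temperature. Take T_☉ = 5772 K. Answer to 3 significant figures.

2.20×10^4 K

T/T_☉ = (L/L_☉)^(1/4) / (R/R_☉)^(1/2)
T = 5772 × (1.22×10^7)^(1/4) / √(240) = 5772 × 59.10 / 15.49 = 2.202×10^4 K.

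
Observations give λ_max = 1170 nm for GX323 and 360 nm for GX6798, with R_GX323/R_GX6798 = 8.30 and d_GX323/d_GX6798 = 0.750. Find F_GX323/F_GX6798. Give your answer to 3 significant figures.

Wien's law: T_GX323/T_GX6798 = λ_GX6798/λ_GX323 = 360/1170 = 0.3077.
L_GX323/L_GX6798 = (R_GX323/R_GX6798)²(T_GX323/T_GX6798)⁴ = (8.30)²(0.3077)⁴ = 0.6175.
F_GX323/F_GX6798 = (L_GX323/L_GX6798)/(d_GX323/d_GX6798)² = 0.6175/(0.750)² = 1.098.

1.10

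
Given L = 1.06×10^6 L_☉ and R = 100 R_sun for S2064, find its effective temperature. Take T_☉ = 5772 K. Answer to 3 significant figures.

T/T_☉ = (L/L_☉)^(1/4) / (R/R_☉)^(1/2)
T = 5772 × (1.06×10^6)^(1/4) / √(100) = 5772 × 32.09 / 10.00 = 1.852×10^4 K.

1.85×10^4 K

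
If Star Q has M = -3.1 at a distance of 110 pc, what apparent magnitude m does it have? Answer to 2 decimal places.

2.11

m = M + 5 log₁₀(d/10 pc) = -3.1 + 5 log₁₀(110/10)
  = -3.1 + 5 × 1.041 = -3.1 + 5.21 = 2.11.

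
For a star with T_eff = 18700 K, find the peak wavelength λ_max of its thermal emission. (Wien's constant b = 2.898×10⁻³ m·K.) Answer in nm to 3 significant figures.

λ_max = b/T = 2.898×10⁻³ / 18700 = 1.55×10^-7 m = 155.0 nm.

155 nm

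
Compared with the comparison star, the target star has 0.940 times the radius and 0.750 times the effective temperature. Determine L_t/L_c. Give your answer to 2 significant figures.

From the Stefan–Boltzmann law, L ∝ R²T⁴, so
L_t/L_c = (R_t/R_c)² (T_t/T_c)⁴ = (0.940)² × (0.750)⁴ = 0.8836 × 0.3164 = 0.2796.

0.28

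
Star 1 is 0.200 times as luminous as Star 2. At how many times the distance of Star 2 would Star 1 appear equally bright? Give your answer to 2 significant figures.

Equal flux requires L_1/d_1² = L_2/d_2², so d_1/d_2 = √(L_1/L_2)
= √(0.200) = 0.4472.

0.45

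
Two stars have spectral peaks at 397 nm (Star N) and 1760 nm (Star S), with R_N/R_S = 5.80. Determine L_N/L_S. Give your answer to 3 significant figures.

Wien's law gives T ∝ 1/λ_max, so T_N/T_S = λ_S/λ_N = 1760/397 = 4.433.
Then L ∝ R²T⁴ gives L_N/L_S = (5.80)² × (4.433)⁴ = 33.64 × 386.3 = 1.299×10^4.

1.30×10^4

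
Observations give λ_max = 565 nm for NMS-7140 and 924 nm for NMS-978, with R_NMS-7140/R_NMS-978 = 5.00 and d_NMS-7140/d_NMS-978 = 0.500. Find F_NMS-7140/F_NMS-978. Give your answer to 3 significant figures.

715

Wien's law: T_NMS-7140/T_NMS-978 = λ_NMS-978/λ_NMS-7140 = 924/565 = 1.635.
L_NMS-7140/L_NMS-978 = (R_NMS-7140/R_NMS-978)²(T_NMS-7140/T_NMS-978)⁴ = (5.00)²(1.635)⁴ = 178.8.
F_NMS-7140/F_NMS-978 = (L_NMS-7140/L_NMS-978)/(d_NMS-7140/d_NMS-978)² = 178.8/(0.500)² = 715.3.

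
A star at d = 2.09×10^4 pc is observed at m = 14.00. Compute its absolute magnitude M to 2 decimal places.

-2.60

M = m − 5 log₁₀(d/10 pc) = 14.00 − 5 log₁₀(2.09×10^4/10)
  = 14.00 − 5 × 3.320 = 14.00 − 16.60 = -2.60.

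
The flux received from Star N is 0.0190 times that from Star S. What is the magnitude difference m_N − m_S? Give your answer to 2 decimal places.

m_N − m_S = −2.5 log₁₀(F_N/F_S) = −2.5 log₁₀(0.0190) = −2.5 × (-1.721) = 4.303.

4.30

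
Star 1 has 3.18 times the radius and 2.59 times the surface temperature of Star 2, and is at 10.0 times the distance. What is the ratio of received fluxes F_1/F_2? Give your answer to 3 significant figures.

L_1/L_2 = (R_1/R_2)²(T_1/T_2)⁴ = (3.18)² × (2.59)⁴ = 455.0.
F_1/F_2 = (L_1/L_2)/(d_1/d_2)² = 455.0 / (10.0)² = 4.550.

4.55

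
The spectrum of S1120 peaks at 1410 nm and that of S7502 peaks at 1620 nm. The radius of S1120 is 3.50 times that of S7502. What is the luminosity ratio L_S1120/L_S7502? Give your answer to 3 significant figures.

Wien's law gives T ∝ 1/λ_max, so T_S1120/T_S7502 = λ_S7502/λ_S1120 = 1620/1410 = 1.149.
Then L ∝ R²T⁴ gives L_S1120/L_S7502 = (3.50)² × (1.149)⁴ = 12.25 × 1.743 = 21.35.

21.3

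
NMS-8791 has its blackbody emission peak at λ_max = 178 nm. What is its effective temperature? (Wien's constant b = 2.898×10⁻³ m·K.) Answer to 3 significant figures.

1.63×10^4 K

T = b/λ_max = 2.898×10⁻³ / (178×10⁻⁹) = 1.628×10^4 K.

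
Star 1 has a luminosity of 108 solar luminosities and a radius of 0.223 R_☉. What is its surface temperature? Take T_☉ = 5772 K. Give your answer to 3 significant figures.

T/T_☉ = (L/L_☉)^(1/4) / (R/R_☉)^(1/2)
T = 5772 × (108)^(1/4) / √(0.223) = 5772 × 3.224 / 0.4722 = 3.940×10^4 K.

3.94×10^4 K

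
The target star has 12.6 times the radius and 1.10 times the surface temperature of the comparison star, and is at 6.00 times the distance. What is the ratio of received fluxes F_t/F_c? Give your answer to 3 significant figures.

6.46

L_t/L_c = (R_t/R_c)²(T_t/T_c)⁴ = (12.6)² × (1.10)⁴ = 232.4.
F_t/F_c = (L_t/L_c)/(d_t/d_c)² = 232.4 / (6.00)² = 6.457.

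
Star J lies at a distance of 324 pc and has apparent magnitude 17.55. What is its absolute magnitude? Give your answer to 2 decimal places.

10.00

M = m − 5 log₁₀(d/10 pc) = 17.55 − 5 log₁₀(324/10)
  = 17.55 − 5 × 1.511 = 17.55 − 7.55 = 10.00.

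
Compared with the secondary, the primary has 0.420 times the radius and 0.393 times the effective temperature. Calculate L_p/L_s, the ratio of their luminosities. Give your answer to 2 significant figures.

0.0042

From the Stefan–Boltzmann law, L ∝ R²T⁴, so
L_p/L_s = (R_p/R_s)² (T_p/T_s)⁴ = (0.420)² × (0.393)⁴ = 0.1764 × 0.02385 = 0.004208.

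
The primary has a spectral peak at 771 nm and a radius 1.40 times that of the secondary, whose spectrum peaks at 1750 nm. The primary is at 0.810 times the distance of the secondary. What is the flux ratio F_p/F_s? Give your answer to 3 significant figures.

79.3

Wien's law: T_p/T_s = λ_s/λ_p = 1750/771 = 2.270.
L_p/L_s = (R_p/R_s)²(T_p/T_s)⁴ = (1.40)²(2.270)⁴ = 52.02.
F_p/F_s = (L_p/L_s)/(d_p/d_s)² = 52.02/(0.810)² = 79.29.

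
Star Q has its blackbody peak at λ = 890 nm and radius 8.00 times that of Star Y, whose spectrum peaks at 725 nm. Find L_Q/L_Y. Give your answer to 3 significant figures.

28.2

Wien's law gives T ∝ 1/λ_max, so T_Q/T_Y = λ_Y/λ_Q = 725/890 = 0.8146.
Then L ∝ R²T⁴ gives L_Q/L_Y = (8.00)² × (0.8146)⁴ = 64.00 × 0.4403 = 28.18.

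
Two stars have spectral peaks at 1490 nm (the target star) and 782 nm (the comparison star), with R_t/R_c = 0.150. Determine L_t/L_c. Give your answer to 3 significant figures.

0.00171

Wien's law gives T ∝ 1/λ_max, so T_t/T_c = λ_c/λ_t = 782/1490 = 0.5248.
Then L ∝ R²T⁴ gives L_t/L_c = (0.150)² × (0.5248)⁴ = 0.02250 × 0.07587 = 0.001707.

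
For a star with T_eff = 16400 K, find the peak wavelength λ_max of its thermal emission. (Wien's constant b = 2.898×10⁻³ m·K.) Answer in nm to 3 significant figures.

177 nm

λ_max = b/T = 2.898×10⁻³ / 16400 = 1.77×10^-7 m = 176.7 nm.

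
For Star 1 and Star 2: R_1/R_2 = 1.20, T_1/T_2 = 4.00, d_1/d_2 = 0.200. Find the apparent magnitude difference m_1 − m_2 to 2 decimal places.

-9.91

L_1/L_2 = (1.20)²(4.00)⁴ = 368.6.
F_1/F_2 = (L_1/L_2)/(d_1/d_2)² = 368.6/0.04000 = 9216.
m_1 − m_2 = −2.5 log₁₀(9216) = -9.91.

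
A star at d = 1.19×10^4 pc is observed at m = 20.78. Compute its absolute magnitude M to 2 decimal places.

M = m − 5 log₁₀(d/10 pc) = 20.78 − 5 log₁₀(1.19×10^4/10)
  = 20.78 − 5 × 3.076 = 20.78 − 15.38 = 5.40.

5.40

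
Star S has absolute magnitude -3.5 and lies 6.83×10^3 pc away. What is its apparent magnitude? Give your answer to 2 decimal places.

10.67

m = M + 5 log₁₀(d/10 pc) = -3.5 + 5 log₁₀(6.83×10^3/10)
  = -3.5 + 5 × 2.834 = -3.5 + 14.17 = 10.67.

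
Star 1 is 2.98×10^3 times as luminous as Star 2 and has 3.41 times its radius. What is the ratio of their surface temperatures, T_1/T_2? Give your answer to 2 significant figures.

4.0

L ∝ R²T⁴ gives T ∝ (L/R²)^(1/4), so
T_1/T_2 = (2.98×10^3 / 3.41²)^(1/4) = (256.3)^(1/4) = 4.001.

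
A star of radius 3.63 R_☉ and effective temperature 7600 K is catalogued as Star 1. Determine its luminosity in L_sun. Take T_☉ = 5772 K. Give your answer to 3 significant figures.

39.6 L_sun

L/L_☉ = (R/R_☉)² (T/T_☉)⁴ = (3.63)² × (7600/5772)⁴
       = 13.18 × (1.317)⁴ = 13.18 × 3.006 = 39.61.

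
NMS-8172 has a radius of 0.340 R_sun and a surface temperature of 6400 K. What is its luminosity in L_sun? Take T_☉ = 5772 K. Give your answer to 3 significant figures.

L/L_☉ = (R/R_☉)² (T/T_☉)⁴ = (0.340)² × (6400/5772)⁴
       = 0.1156 × (1.109)⁴ = 0.1156 × 1.512 = 0.1747.

0.175 L_sun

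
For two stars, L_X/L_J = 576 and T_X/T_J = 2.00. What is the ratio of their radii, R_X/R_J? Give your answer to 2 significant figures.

6.0

L ∝ R²T⁴ gives R ∝ √L / T², so
R_X/R_J = √(576) / (2.00)² = 24.00 / 4.000 = 6.000.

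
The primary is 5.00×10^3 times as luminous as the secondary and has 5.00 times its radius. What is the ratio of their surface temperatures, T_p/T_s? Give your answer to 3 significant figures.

3.76

L ∝ R²T⁴ gives T ∝ (L/R²)^(1/4), so
T_p/T_s = (5.00×10^3 / 5.00²)^(1/4) = (200.0)^(1/4) = 3.761.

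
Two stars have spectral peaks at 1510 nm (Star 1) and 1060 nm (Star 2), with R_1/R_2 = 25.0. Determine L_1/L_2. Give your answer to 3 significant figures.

152

Wien's law gives T ∝ 1/λ_max, so T_1/T_2 = λ_2/λ_1 = 1060/1510 = 0.7020.
Then L ∝ R²T⁴ gives L_1/L_2 = (25.0)² × (0.7020)⁴ = 625.0 × 0.2428 = 151.8.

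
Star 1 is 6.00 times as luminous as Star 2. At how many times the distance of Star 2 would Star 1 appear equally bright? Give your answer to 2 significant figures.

Equal flux requires L_1/d_1² = L_2/d_2², so d_1/d_2 = √(L_1/L_2)
= √(6.00) = 2.449.

2.4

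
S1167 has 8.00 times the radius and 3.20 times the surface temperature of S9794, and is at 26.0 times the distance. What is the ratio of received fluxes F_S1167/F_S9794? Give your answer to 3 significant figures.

9.93

L_S1167/L_S9794 = (R_S1167/R_S9794)²(T_S1167/T_S9794)⁴ = (8.00)² × (3.20)⁴ = 6711.
F_S1167/F_S9794 = (L_S1167/L_S9794)/(d_S1167/d_S9794)² = 6711 / (26.0)² = 9.927.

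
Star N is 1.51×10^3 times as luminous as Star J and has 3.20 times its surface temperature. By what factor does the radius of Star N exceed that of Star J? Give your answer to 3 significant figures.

L ∝ R²T⁴ gives R ∝ √L / T², so
R_N/R_J = √(1.51×10^3) / (3.20)² = 38.86 / 10.24 = 3.795.

3.79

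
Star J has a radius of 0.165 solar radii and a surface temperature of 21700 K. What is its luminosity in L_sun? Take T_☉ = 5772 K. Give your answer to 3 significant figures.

5.44 L_sun

L/L_☉ = (R/R_☉)² (T/T_☉)⁴ = (0.165)² × (21700/5772)⁴
       = 0.02723 × (3.760)⁴ = 0.02723 × 199.8 = 5.439.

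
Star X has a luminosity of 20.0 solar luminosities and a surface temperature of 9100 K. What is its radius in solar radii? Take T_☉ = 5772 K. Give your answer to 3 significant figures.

1.80 solar radii

R/R_☉ = √(L/L_☉) / (T/T_☉)² = √(20.0) / (1.577)²
       = 4.472 / 2.486 = 1.799.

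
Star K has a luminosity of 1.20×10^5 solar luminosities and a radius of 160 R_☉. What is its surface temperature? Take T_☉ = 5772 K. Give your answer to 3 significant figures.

8.49×10^3 K

T/T_☉ = (L/L_☉)^(1/4) / (R/R_☉)^(1/2)
T = 5772 × (1.20×10^5)^(1/4) / √(160) = 5772 × 18.61 / 12.65 = 8493 K.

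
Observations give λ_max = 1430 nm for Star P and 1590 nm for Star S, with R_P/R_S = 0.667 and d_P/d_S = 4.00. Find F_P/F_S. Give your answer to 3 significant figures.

0.0425

Wien's law: T_P/T_S = λ_S/λ_P = 1590/1430 = 1.112.
L_P/L_S = (R_P/R_S)²(T_P/T_S)⁴ = (0.667)²(1.112)⁴ = 0.6800.
F_P/F_S = (L_P/L_S)/(d_P/d_S)² = 0.6800/(4.00)² = 0.04250.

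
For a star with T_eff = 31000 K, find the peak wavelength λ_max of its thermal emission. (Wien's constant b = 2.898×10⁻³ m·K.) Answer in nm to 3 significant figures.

93.5 nm

λ_max = b/T = 2.898×10⁻³ / 31000 = 9.35×10^-8 m = 93.48 nm.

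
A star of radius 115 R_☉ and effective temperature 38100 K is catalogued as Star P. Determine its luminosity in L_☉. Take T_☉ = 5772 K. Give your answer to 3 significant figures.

2.51×10^7 L_☉

L/L_☉ = (R/R_☉)² (T/T_☉)⁴ = (115)² × (38100/5772)⁴
       = 1.322×10^4 × (6.601)⁴ = 1.322×10^4 × 1898 = 2.511×10^7.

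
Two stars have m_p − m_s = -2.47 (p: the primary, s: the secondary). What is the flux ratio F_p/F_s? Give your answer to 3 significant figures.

F_p/F_s = 10^(−(m_p − m_s)/2.5) = 10^(2.47/2.5) = 10^0.988 = 9.727.

9.73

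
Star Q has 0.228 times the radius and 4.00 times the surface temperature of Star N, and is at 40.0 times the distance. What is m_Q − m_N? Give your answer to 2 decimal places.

5.20

L_Q/L_N = (0.228)²(4.00)⁴ = 13.31.
F_Q/F_N = (L_Q/L_N)/(d_Q/d_N)² = 13.31/1600 = 0.008317.
m_Q − m_N = −2.5 log₁₀(0.008317) = 5.20.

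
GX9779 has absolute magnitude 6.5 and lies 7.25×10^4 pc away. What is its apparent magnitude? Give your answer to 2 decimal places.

25.80

m = M + 5 log₁₀(d/10 pc) = 6.5 + 5 log₁₀(7.25×10^4/10)
  = 6.5 + 5 × 3.860 = 6.5 + 19.30 = 25.80.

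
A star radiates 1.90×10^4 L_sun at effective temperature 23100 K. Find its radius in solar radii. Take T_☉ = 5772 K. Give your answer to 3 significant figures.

8.61 solar radii

R/R_☉ = √(L/L_☉) / (T/T_☉)² = √(1.90×10^4) / (4.002)²
       = 137.8 / 16.02 = 8.606.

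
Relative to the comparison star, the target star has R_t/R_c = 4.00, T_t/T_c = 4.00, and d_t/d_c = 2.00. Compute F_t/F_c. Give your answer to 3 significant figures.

1.02×10^3

L_t/L_c = (R_t/R_c)²(T_t/T_c)⁴ = (4.00)² × (4.00)⁴ = 4096.
F_t/F_c = (L_t/L_c)/(d_t/d_c)² = 4096 / (2.00)² = 1024.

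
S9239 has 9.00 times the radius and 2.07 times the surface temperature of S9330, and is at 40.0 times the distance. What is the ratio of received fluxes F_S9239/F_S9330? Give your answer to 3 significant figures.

L_S9239/L_S9330 = (R_S9239/R_S9330)²(T_S9239/T_S9330)⁴ = (9.00)² × (2.07)⁴ = 1487.
F_S9239/F_S9330 = (L_S9239/L_S9330)/(d_S9239/d_S9330)² = 1487 / (40.0)² = 0.9295.

0.929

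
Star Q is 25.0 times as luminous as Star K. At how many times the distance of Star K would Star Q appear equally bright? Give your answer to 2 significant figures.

Equal flux requires L_Q/d_Q² = L_K/d_K², so d_Q/d_K = √(L_Q/L_K)
= √(25.0) = 5.000.

5.0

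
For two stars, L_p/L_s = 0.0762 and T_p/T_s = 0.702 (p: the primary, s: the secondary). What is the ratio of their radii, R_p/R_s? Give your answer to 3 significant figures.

0.560

L ∝ R²T⁴ gives R ∝ √L / T², so
R_p/R_s = √(0.0762) / (0.702)² = 0.2760 / 0.4928 = 0.5601.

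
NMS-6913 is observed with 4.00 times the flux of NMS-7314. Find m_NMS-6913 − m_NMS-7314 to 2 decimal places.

m_NMS-6913 − m_NMS-7314 = −2.5 log₁₀(F_NMS-6913/F_NMS-7314) = −2.5 log₁₀(4.00) = −2.5 × (0.602) = -1.505.

-1.51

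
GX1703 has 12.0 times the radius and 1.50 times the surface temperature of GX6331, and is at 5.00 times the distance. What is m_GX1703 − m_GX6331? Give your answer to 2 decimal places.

-3.66

L_GX1703/L_GX6331 = (12.0)²(1.50)⁴ = 729.0.
F_GX1703/F_GX6331 = (L_GX1703/L_GX6331)/(d_GX1703/d_GX6331)² = 729.0/25.00 = 29.16.
m_GX1703 − m_GX6331 = −2.5 log₁₀(29.16) = -3.66.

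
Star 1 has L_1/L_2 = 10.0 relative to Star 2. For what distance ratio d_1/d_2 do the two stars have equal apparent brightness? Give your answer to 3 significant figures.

3.16

Equal flux requires L_1/d_1² = L_2/d_2², so d_1/d_2 = √(L_1/L_2)
= √(10.0) = 3.162.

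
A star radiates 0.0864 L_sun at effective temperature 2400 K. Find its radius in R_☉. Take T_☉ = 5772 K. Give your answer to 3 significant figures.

1.70 R_☉

R/R_☉ = √(L/L_☉) / (T/T_☉)² = √(0.0864) / (0.4158)²
       = 0.2939 / 0.1729 = 1.700.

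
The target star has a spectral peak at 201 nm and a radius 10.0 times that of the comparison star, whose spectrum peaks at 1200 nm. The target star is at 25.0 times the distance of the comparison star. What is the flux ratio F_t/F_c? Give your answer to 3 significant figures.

203

Wien's law: T_t/T_c = λ_c/λ_t = 1200/201 = 5.970.
L_t/L_c = (R_t/R_c)²(T_t/T_c)⁴ = (10.0)²(5.970)⁴ = 1.270×10^5.
F_t/F_c = (L_t/L_c)/(d_t/d_c)² = 1.270×10^5/(25.0)² = 203.3.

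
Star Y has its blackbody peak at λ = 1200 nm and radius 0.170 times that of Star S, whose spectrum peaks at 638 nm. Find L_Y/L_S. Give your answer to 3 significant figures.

0.00231

Wien's law gives T ∝ 1/λ_max, so T_Y/T_S = λ_S/λ_Y = 638/1200 = 0.5317.
Then L ∝ R²T⁴ gives L_Y/L_S = (0.170)² × (0.5317)⁴ = 0.02890 × 0.07990 = 0.002309.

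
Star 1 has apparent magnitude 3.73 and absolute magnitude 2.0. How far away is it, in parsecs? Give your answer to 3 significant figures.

m − M = 5 log₁₀(d/10 pc)
3.73 − (2.0) = 1.73 = 5 log₁₀(d/10)
d = 10 × 10^(1.73/5) = 10 × 10^0.346 = 22.18 pc.

22.2 pc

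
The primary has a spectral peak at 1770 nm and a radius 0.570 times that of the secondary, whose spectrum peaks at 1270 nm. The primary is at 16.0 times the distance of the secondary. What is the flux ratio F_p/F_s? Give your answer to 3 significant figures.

Wien's law: T_p/T_s = λ_s/λ_p = 1270/1770 = 0.7175.
L_p/L_s = (R_p/R_s)²(T_p/T_s)⁴ = (0.570)²(0.7175)⁴ = 0.08611.
F_p/F_s = (L_p/L_s)/(d_p/d_s)² = 0.08611/(16.0)² = 3.364×10^-4.

3.36×10^-4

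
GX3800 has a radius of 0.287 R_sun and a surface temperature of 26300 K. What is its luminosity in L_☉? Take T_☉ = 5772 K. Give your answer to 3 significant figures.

L/L_☉ = (R/R_☉)² (T/T_☉)⁴ = (0.287)² × (26300/5772)⁴
       = 0.08237 × (4.556)⁴ = 0.08237 × 431.0 = 35.50.

35.5 L_☉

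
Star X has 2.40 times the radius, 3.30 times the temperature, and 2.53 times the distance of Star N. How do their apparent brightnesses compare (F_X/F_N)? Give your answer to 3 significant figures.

107

L_X/L_N = (R_X/R_N)²(T_X/T_N)⁴ = (2.40)² × (3.30)⁴ = 683.1.
F_X/F_N = (L_X/L_N)/(d_X/d_N)² = 683.1 / (2.53)² = 106.7.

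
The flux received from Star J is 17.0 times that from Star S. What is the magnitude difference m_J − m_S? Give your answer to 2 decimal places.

-3.08

m_J − m_S = −2.5 log₁₀(F_J/F_S) = −2.5 log₁₀(17.0) = −2.5 × (1.230) = -3.076.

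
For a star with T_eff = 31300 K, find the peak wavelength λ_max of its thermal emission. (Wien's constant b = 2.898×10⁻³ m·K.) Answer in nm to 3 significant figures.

λ_max = b/T = 2.898×10⁻³ / 31300 = 9.26×10^-8 m = 92.59 nm.

92.6 nm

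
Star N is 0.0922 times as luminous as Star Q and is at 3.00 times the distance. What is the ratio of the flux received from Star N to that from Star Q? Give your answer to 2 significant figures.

F = L/(4πd²), so F_N/F_Q = (L_N/L_Q) / (d_N/d_Q)²
= 0.0922 / (3.00)² = 0.0922 / 9.000 = 0.01024.

0.010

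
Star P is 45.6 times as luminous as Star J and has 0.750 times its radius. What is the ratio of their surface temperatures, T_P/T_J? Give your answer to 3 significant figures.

L ∝ R²T⁴ gives T ∝ (L/R²)^(1/4), so
T_P/T_J = (45.6 / 0.750²)^(1/4) = (81.07)^(1/4) = 3.001.

3.00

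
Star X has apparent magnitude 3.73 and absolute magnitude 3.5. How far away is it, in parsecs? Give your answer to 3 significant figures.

11.1 pc

m − M = 5 log₁₀(d/10 pc)
3.73 − (3.5) = 0.23 = 5 log₁₀(d/10)
d = 10 × 10^(0.23/5) = 10 × 10^0.046 = 11.12 pc.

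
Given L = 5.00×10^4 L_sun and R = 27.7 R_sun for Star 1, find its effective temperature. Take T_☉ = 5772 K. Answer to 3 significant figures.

1.64×10^4 K

T/T_☉ = (L/L_☉)^(1/4) / (R/R_☉)^(1/2)
T = 5772 × (5.00×10^4)^(1/4) / √(27.7) = 5772 × 14.95 / 5.263 = 1.640×10^4 K.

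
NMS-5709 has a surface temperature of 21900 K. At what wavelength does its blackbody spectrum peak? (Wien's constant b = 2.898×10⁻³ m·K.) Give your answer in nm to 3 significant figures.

132 nm

λ_max = b/T = 2.898×10⁻³ / 21900 = 1.32×10^-7 m = 132.3 nm.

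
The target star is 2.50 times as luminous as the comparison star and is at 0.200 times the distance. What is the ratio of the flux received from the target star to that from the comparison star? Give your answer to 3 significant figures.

62.5

F = L/(4πd²), so F_t/F_c = (L_t/L_c) / (d_t/d_c)²
= 2.50 / (0.200)² = 2.50 / 0.04000 = 62.50.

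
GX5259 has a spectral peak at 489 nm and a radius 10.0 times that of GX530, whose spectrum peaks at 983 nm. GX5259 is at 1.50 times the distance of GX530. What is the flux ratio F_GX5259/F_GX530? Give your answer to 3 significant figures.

726

Wien's law: T_GX5259/T_GX530 = λ_GX530/λ_GX5259 = 983/489 = 2.010.
L_GX5259/L_GX530 = (R_GX5259/R_GX530)²(T_GX5259/T_GX530)⁴ = (10.0)²(2.010)⁴ = 1633.
F_GX5259/F_GX530 = (L_GX5259/L_GX530)/(d_GX5259/d_GX530)² = 1633/(1.50)² = 725.8.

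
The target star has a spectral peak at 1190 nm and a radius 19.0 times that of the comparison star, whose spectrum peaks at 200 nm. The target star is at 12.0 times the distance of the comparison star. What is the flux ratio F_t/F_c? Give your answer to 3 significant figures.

0.00200

Wien's law: T_t/T_c = λ_c/λ_t = 200/1190 = 0.1681.
L_t/L_c = (R_t/R_c)²(T_t/T_c)⁴ = (19.0)²(0.1681)⁴ = 0.2880.
F_t/F_c = (L_t/L_c)/(d_t/d_c)² = 0.2880/(12.0)² = 0.002000.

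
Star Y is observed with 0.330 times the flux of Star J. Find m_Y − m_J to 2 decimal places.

1.20

m_Y − m_J = −2.5 log₁₀(F_Y/F_J) = −2.5 log₁₀(0.330) = −2.5 × (-0.481) = 1.204.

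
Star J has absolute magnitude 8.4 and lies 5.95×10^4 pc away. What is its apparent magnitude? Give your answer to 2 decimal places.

m = M + 5 log₁₀(d/10 pc) = 8.4 + 5 log₁₀(5.95×10^4/10)
  = 8.4 + 5 × 3.775 = 8.4 + 18.87 = 27.27.

27.27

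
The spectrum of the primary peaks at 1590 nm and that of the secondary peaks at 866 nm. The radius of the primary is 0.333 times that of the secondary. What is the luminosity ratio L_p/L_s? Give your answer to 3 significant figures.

0.00976

Wien's law gives T ∝ 1/λ_max, so T_p/T_s = λ_s/λ_p = 866/1590 = 0.5447.
Then L ∝ R²T⁴ gives L_p/L_s = (0.333)² × (0.5447)⁴ = 0.1109 × 0.08800 = 0.009758.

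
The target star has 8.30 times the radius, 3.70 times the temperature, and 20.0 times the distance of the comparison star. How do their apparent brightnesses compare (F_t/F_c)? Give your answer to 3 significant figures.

L_t/L_c = (R_t/R_c)²(T_t/T_c)⁴ = (8.30)² × (3.70)⁴ = 1.291×10^4.
F_t/F_c = (L_t/L_c)/(d_t/d_c)² = 1.291×10^4 / (20.0)² = 32.28.

32.3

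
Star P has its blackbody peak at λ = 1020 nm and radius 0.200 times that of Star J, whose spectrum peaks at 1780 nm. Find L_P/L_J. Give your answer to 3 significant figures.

0.371

Wien's law gives T ∝ 1/λ_max, so T_P/T_J = λ_J/λ_P = 1780/1020 = 1.745.
Then L ∝ R²T⁴ gives L_P/L_J = (0.200)² × (1.745)⁴ = 0.04000 × 9.274 = 0.3710.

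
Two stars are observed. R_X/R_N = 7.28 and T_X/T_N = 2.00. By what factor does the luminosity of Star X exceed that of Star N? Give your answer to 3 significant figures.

From the Stefan–Boltzmann law, L ∝ R²T⁴, so
L_X/L_N = (R_X/R_N)² (T_X/T_N)⁴ = (7.28)² × (2.00)⁴ = 53.00 × 16.00 = 848.0.

848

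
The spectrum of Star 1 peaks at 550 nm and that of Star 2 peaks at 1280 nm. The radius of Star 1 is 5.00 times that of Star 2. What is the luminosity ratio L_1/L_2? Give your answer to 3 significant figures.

Wien's law gives T ∝ 1/λ_max, so T_1/T_2 = λ_2/λ_1 = 1280/550 = 2.327.
Then L ∝ R²T⁴ gives L_1/L_2 = (5.00)² × (2.327)⁴ = 25.00 × 29.34 = 733.4.

733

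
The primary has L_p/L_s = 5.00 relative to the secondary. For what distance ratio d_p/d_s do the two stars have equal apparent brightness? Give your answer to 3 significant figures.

Equal flux requires L_p/d_p² = L_s/d_s², so d_p/d_s = √(L_p/L_s)
= √(5.00) = 2.236.

2.24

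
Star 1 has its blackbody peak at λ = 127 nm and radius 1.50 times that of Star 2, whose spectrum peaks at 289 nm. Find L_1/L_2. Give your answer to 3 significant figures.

Wien's law gives T ∝ 1/λ_max, so T_1/T_2 = λ_2/λ_1 = 289/127 = 2.276.
Then L ∝ R²T⁴ gives L_1/L_2 = (1.50)² × (2.276)⁴ = 2.250 × 26.81 = 60.33.

60.3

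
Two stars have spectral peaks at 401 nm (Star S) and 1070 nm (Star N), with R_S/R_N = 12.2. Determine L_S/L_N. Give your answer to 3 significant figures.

Wien's law gives T ∝ 1/λ_max, so T_S/T_N = λ_N/λ_S = 1070/401 = 2.668.
Then L ∝ R²T⁴ gives L_S/L_N = (12.2)² × (2.668)⁴ = 148.8 × 50.69 = 7545.

7.55×10^3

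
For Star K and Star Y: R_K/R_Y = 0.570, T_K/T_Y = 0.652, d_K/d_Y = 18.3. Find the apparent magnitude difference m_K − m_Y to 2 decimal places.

9.39

L_K/L_Y = (0.570)²(0.652)⁴ = 0.05871.
F_K/F_Y = (L_K/L_Y)/(d_K/d_Y)² = 0.05871/334.9 = 1.753×10^-4.
m_K − m_Y = −2.5 log₁₀(1.753×10^-4) = 9.39.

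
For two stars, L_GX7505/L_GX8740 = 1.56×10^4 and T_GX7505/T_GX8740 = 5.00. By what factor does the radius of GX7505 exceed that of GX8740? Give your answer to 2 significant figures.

5.0

L ∝ R²T⁴ gives R ∝ √L / T², so
R_GX7505/R_GX8740 = √(1.56×10^4) / (5.00)² = 124.9 / 25.00 = 4.996.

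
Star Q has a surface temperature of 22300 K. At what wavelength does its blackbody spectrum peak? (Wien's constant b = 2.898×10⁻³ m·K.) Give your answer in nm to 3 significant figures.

130 nm

λ_max = b/T = 2.898×10⁻³ / 22300 = 1.30×10^-7 m = 130.0 nm.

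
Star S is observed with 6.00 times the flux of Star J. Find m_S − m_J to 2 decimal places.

m_S − m_J = −2.5 log₁₀(F_S/F_J) = −2.5 log₁₀(6.00) = −2.5 × (0.778) = -1.945.

-1.95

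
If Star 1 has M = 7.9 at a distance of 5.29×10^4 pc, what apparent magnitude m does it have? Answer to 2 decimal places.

m = M + 5 log₁₀(d/10 pc) = 7.9 + 5 log₁₀(5.29×10^4/10)
  = 7.9 + 5 × 3.723 = 7.9 + 18.62 = 26.52.

26.52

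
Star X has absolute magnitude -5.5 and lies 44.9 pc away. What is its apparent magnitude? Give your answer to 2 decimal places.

-2.24

m = M + 5 log₁₀(d/10 pc) = -5.5 + 5 log₁₀(44.9/10)
  = -5.5 + 5 × 0.652 = -5.5 + 3.26 = -2.24.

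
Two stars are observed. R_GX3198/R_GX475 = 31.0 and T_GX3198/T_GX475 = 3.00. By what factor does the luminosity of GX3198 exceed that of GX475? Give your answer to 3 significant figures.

7.78×10^4

From the Stefan–Boltzmann law, L ∝ R²T⁴, so
L_GX3198/L_GX475 = (R_GX3198/R_GX475)² (T_GX3198/T_GX475)⁴ = (31.0)² × (3.00)⁴ = 961.0 × 81.00 = 7.784×10^4.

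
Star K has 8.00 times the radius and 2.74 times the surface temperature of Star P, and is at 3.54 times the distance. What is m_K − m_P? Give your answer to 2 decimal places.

-6.15

L_K/L_P = (8.00)²(2.74)⁴ = 3607.
F_K/F_P = (L_K/L_P)/(d_K/d_P)² = 3607/12.53 = 287.9.
m_K − m_P = −2.5 log₁₀(287.9) = -6.15.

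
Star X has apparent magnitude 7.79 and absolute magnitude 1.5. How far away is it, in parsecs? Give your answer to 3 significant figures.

181 pc

m − M = 5 log₁₀(d/10 pc)
7.79 − (1.5) = 6.29 = 5 log₁₀(d/10)
d = 10 × 10^(6.29/5) = 10 × 10^1.258 = 181.1 pc.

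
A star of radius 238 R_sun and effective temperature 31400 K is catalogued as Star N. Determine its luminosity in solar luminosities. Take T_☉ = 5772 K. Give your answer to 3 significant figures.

4.96×10^7 solar luminosities

L/L_☉ = (R/R_☉)² (T/T_☉)⁴ = (238)² × (31400/5772)⁴
       = 5.664×10^4 × (5.440)⁴ = 5.664×10^4 × 875.8 = 4.961×10^7.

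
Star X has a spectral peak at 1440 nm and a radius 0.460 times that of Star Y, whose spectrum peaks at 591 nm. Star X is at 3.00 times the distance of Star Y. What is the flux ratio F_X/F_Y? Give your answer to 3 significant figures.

6.67×10^-4

Wien's law: T_X/T_Y = λ_Y/λ_X = 591/1440 = 0.4104.
L_X/L_Y = (R_X/R_Y)²(T_X/T_Y)⁴ = (0.460)²(0.4104)⁴ = 0.006004.
F_X/F_Y = (L_X/L_Y)/(d_X/d_Y)² = 0.006004/(3.00)² = 6.671×10^-4.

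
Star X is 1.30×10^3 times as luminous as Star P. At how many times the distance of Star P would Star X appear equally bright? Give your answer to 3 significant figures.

36.1

Equal flux requires L_X/d_X² = L_P/d_P², so d_X/d_P = √(L_X/L_P)
= √(1.30×10^3) = 36.06.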